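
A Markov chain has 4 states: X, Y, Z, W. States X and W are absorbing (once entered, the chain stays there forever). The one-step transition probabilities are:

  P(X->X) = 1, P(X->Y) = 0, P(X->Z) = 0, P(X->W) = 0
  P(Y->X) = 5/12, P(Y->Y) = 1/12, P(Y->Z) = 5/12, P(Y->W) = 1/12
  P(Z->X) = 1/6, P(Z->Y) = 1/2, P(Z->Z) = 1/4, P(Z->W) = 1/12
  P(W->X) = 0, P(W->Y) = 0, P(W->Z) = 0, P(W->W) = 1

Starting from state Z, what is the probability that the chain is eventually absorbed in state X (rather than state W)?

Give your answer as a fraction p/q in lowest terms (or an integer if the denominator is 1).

Answer: 52/69

Derivation:
Let a_i = P(absorbed in X | start in state i).
Boundary conditions: a_X = 1, a_W = 0.
For each transient state i, a_i = sum_j P(i->j) * a_j:
  a_Y = 5/12*a_X + 1/12*a_Y + 5/12*a_Z + 1/12*a_W
  a_Z = 1/6*a_X + 1/2*a_Y + 1/4*a_Z + 1/12*a_W

Substituting a_X = 1 and a_W = 0, rearrange to (I - Q) a = r where r[i] = P(i -> X):
  [11/12, -5/12] . (a_Y, a_Z) = 5/12
  [-1/2, 3/4] . (a_Y, a_Z) = 1/6

Solving yields:
  a_Y = 55/69
  a_Z = 52/69

Starting state is Z, so the absorption probability is a_Z = 52/69.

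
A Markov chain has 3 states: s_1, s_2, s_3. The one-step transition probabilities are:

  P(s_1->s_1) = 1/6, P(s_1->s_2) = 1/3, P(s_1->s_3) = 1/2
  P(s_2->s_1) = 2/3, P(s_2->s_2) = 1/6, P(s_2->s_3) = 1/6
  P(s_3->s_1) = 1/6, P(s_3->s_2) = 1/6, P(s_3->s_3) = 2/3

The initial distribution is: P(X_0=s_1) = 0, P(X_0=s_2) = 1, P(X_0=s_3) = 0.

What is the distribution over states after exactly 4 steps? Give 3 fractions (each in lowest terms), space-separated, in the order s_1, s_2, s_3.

Answer: 13/48 47/216 221/432

Derivation:
Propagating the distribution step by step (d_{t+1} = d_t * P):
d_0 = (s_1=0, s_2=1, s_3=0)
  d_1[s_1] = 0*1/6 + 1*2/3 + 0*1/6 = 2/3
  d_1[s_2] = 0*1/3 + 1*1/6 + 0*1/6 = 1/6
  d_1[s_3] = 0*1/2 + 1*1/6 + 0*2/3 = 1/6
d_1 = (s_1=2/3, s_2=1/6, s_3=1/6)
  d_2[s_1] = 2/3*1/6 + 1/6*2/3 + 1/6*1/6 = 1/4
  d_2[s_2] = 2/3*1/3 + 1/6*1/6 + 1/6*1/6 = 5/18
  d_2[s_3] = 2/3*1/2 + 1/6*1/6 + 1/6*2/3 = 17/36
d_2 = (s_1=1/4, s_2=5/18, s_3=17/36)
  d_3[s_1] = 1/4*1/6 + 5/18*2/3 + 17/36*1/6 = 11/36
  d_3[s_2] = 1/4*1/3 + 5/18*1/6 + 17/36*1/6 = 5/24
  d_3[s_3] = 1/4*1/2 + 5/18*1/6 + 17/36*2/3 = 35/72
d_3 = (s_1=11/36, s_2=5/24, s_3=35/72)
  d_4[s_1] = 11/36*1/6 + 5/24*2/3 + 35/72*1/6 = 13/48
  d_4[s_2] = 11/36*1/3 + 5/24*1/6 + 35/72*1/6 = 47/216
  d_4[s_3] = 11/36*1/2 + 5/24*1/6 + 35/72*2/3 = 221/432
d_4 = (s_1=13/48, s_2=47/216, s_3=221/432)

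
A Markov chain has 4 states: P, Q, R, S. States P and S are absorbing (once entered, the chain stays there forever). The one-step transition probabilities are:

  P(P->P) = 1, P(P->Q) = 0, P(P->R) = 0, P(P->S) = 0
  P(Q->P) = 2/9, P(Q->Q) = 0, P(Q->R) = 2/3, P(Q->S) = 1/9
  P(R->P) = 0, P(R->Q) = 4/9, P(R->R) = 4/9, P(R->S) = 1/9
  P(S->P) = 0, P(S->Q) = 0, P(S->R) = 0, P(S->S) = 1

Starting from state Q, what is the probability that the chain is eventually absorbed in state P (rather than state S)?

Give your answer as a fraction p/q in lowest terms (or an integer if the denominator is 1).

Let a_i = P(absorbed in P | start in state i).
Boundary conditions: a_P = 1, a_S = 0.
For each transient state i, a_i = sum_j P(i->j) * a_j:
  a_Q = 2/9*a_P + 0*a_Q + 2/3*a_R + 1/9*a_S
  a_R = 0*a_P + 4/9*a_Q + 4/9*a_R + 1/9*a_S

Substituting a_P = 1 and a_S = 0, rearrange to (I - Q) a = r where r[i] = P(i -> P):
  [1, -2/3] . (a_Q, a_R) = 2/9
  [-4/9, 5/9] . (a_Q, a_R) = 0

Solving yields:
  a_Q = 10/21
  a_R = 8/21

Starting state is Q, so the absorption probability is a_Q = 10/21.

Answer: 10/21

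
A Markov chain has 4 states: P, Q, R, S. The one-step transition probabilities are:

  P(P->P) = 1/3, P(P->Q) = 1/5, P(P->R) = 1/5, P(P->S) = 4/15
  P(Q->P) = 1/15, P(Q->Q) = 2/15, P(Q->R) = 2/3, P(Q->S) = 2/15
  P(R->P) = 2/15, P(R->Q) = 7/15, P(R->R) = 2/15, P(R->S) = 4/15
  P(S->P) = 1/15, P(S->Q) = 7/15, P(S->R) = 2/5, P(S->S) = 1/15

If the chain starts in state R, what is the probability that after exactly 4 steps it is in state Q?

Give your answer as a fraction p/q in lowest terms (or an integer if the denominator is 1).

Computing P^4 by repeated multiplication:
P^1 =
  P: [1/3, 1/5, 1/5, 4/15]
  Q: [1/15, 2/15, 2/3, 2/15]
  R: [2/15, 7/15, 2/15, 4/15]
  S: [1/15, 7/15, 2/5, 1/15]
P^2 =
  P: [38/225, 14/45, 1/3, 14/75]
  Q: [29/225, 91/225, 11/45, 2/9]
  R: [1/9, 62/225, 104/225, 34/225]
  S: [1/9, 22/75, 91/225, 43/225]
P^3 =
  P: [452/3375, 1073/3375, 1216/3375, 634/3375]
  Q: [44/375, 1004/3375, 469/1125, 568/3375]
  R: [143/1125, 233/675, 41/125, 674/3375]
  S: [416/3375, 229/675, 47/135, 71/375]
P^4 =
  P: [79/625, 1828/5625, 18322/50625, 9452/50625]
  Q: [2122/16875, 17021/50625, 698/2025, 9788/50625]
  R: [2066/16875, 16084/50625, 3839/10125, 9148/50625]
  S: [6214/50625, 1804/5625, 2098/5625, 9293/50625]

(P^4)[R -> Q] = 16084/50625

Answer: 16084/50625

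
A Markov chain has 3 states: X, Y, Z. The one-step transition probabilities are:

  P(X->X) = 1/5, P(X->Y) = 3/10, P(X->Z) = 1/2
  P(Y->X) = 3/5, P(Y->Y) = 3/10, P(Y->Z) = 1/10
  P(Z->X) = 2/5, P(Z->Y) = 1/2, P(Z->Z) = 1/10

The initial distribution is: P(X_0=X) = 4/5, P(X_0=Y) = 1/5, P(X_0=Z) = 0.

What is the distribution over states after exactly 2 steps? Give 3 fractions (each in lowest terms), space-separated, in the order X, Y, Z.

Propagating the distribution step by step (d_{t+1} = d_t * P):
d_0 = (X=4/5, Y=1/5, Z=0)
  d_1[X] = 4/5*1/5 + 1/5*3/5 + 0*2/5 = 7/25
  d_1[Y] = 4/5*3/10 + 1/5*3/10 + 0*1/2 = 3/10
  d_1[Z] = 4/5*1/2 + 1/5*1/10 + 0*1/10 = 21/50
d_1 = (X=7/25, Y=3/10, Z=21/50)
  d_2[X] = 7/25*1/5 + 3/10*3/5 + 21/50*2/5 = 101/250
  d_2[Y] = 7/25*3/10 + 3/10*3/10 + 21/50*1/2 = 48/125
  d_2[Z] = 7/25*1/2 + 3/10*1/10 + 21/50*1/10 = 53/250
d_2 = (X=101/250, Y=48/125, Z=53/250)

Answer: 101/250 48/125 53/250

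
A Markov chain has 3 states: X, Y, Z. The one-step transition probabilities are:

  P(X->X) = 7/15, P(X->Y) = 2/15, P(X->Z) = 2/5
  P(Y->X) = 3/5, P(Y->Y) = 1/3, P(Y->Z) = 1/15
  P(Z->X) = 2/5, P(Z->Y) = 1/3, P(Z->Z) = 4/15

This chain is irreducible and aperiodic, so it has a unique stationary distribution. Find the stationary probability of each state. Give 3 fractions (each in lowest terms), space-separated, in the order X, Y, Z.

Answer: 35/73 52/219 62/219

Derivation:
The stationary distribution satisfies pi = pi * P, i.e.:
  pi_X = 7/15*pi_X + 3/5*pi_Y + 2/5*pi_Z
  pi_Y = 2/15*pi_X + 1/3*pi_Y + 1/3*pi_Z
  pi_Z = 2/5*pi_X + 1/15*pi_Y + 4/15*pi_Z
with normalization: pi_X + pi_Y + pi_Z = 1.

Using the first 2 balance equations plus normalization, the linear system A*pi = b is:
  [-8/15, 3/5, 2/5] . pi = 0
  [2/15, -2/3, 1/3] . pi = 0
  [1, 1, 1] . pi = 1

Solving yields:
  pi_X = 35/73
  pi_Y = 52/219
  pi_Z = 62/219

Verification (pi * P):
  35/73*7/15 + 52/219*3/5 + 62/219*2/5 = 35/73 = pi_X  (ok)
  35/73*2/15 + 52/219*1/3 + 62/219*1/3 = 52/219 = pi_Y  (ok)
  35/73*2/5 + 52/219*1/15 + 62/219*4/15 = 62/219 = pi_Z  (ok)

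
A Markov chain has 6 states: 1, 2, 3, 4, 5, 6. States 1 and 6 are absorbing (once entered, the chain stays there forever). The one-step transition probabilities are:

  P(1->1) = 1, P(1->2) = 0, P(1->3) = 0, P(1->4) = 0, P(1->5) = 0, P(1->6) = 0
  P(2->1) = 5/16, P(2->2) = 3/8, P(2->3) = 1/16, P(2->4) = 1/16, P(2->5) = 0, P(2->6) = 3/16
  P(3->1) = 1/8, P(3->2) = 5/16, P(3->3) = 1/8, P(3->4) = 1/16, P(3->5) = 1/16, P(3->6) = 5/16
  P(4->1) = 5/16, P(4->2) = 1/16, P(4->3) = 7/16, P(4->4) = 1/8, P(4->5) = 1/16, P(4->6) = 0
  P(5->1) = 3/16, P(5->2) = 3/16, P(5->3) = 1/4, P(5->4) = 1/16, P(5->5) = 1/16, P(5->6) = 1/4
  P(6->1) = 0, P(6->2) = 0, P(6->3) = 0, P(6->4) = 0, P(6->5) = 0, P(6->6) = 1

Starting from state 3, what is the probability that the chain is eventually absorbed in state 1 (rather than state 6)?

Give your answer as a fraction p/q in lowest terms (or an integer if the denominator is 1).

Answer: 809/1830

Derivation:
Let a_i = P(absorbed in 1 | start in state i).
Boundary conditions: a_1 = 1, a_6 = 0.
For each transient state i, a_i = sum_j P(i->j) * a_j:
  a_2 = 5/16*a_1 + 3/8*a_2 + 1/16*a_3 + 1/16*a_4 + 0*a_5 + 3/16*a_6
  a_3 = 1/8*a_1 + 5/16*a_2 + 1/8*a_3 + 1/16*a_4 + 1/16*a_5 + 5/16*a_6
  a_4 = 5/16*a_1 + 1/16*a_2 + 7/16*a_3 + 1/8*a_4 + 1/16*a_5 + 0*a_6
  a_5 = 3/16*a_1 + 3/16*a_2 + 1/4*a_3 + 1/16*a_4 + 1/16*a_5 + 1/4*a_6

Substituting a_1 = 1 and a_6 = 0, rearrange to (I - Q) a = r where r[i] = P(i -> 1):
  [5/8, -1/16, -1/16, 0] . (a_2, a_3, a_4, a_5) = 5/16
  [-5/16, 7/8, -1/16, -1/16] . (a_2, a_3, a_4, a_5) = 1/8
  [-1/16, -7/16, 7/8, -1/16] . (a_2, a_3, a_4, a_5) = 5/16
  [-3/16, -1/4, -1/16, 15/16] . (a_2, a_3, a_4, a_5) = 3/16

Solving yields:
  a_2 = 186/305
  a_3 = 809/1830
  a_4 = 1201/1830
  a_5 = 59/122

Starting state is 3, so the absorption probability is a_3 = 809/1830.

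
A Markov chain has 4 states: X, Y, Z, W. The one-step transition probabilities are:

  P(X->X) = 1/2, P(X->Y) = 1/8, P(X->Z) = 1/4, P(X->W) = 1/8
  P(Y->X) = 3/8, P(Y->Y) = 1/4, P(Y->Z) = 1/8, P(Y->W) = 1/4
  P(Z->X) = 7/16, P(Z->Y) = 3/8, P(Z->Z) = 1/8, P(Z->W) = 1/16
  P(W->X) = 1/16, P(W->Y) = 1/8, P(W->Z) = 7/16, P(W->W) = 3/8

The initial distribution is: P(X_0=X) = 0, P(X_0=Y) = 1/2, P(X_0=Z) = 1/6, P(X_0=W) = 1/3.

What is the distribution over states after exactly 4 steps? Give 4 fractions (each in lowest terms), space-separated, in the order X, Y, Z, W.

Propagating the distribution step by step (d_{t+1} = d_t * P):
d_0 = (X=0, Y=1/2, Z=1/6, W=1/3)
  d_1[X] = 0*1/2 + 1/2*3/8 + 1/6*7/16 + 1/3*1/16 = 9/32
  d_1[Y] = 0*1/8 + 1/2*1/4 + 1/6*3/8 + 1/3*1/8 = 11/48
  d_1[Z] = 0*1/4 + 1/2*1/8 + 1/6*1/8 + 1/3*7/16 = 11/48
  d_1[W] = 0*1/8 + 1/2*1/4 + 1/6*1/16 + 1/3*3/8 = 25/96
d_1 = (X=9/32, Y=11/48, Z=11/48, W=25/96)
  d_2[X] = 9/32*1/2 + 11/48*3/8 + 11/48*7/16 + 25/96*1/16 = 527/1536
  d_2[Y] = 9/32*1/8 + 11/48*1/4 + 11/48*3/8 + 25/96*1/8 = 27/128
  d_2[Z] = 9/32*1/4 + 11/48*1/8 + 11/48*1/8 + 25/96*7/16 = 371/1536
  d_2[W] = 9/32*1/8 + 11/48*1/4 + 11/48*1/16 + 25/96*3/8 = 157/768
d_2 = (X=527/1536, Y=27/128, Z=371/1536, W=157/768)
  d_3[X] = 527/1536*1/2 + 27/128*3/8 + 371/1536*7/16 + 157/768*1/16 = 9071/24576
  d_3[Y] = 527/1536*1/8 + 27/128*1/4 + 371/1536*3/8 + 157/768*1/8 = 1301/6144
  d_3[Z] = 527/1536*1/4 + 27/128*1/8 + 371/1536*1/8 + 157/768*7/16 = 89/384
  d_3[W] = 527/1536*1/8 + 27/128*1/4 + 371/1536*1/16 + 157/768*3/8 = 1535/8192
d_3 = (X=9071/24576, Y=1301/6144, Z=89/384, W=1535/8192)
  d_4[X] = 9071/24576*1/2 + 1301/6144*3/8 + 89/384*7/16 + 1535/8192*1/16 = 49423/131072
  d_4[Y] = 9071/24576*1/8 + 1301/6144*1/4 + 89/384*3/8 + 1535/8192*1/8 = 3431/16384
  d_4[Z] = 9071/24576*1/4 + 1301/6144*1/8 + 89/384*1/8 + 1535/8192*7/16 = 90319/393216
  d_4[W] = 9071/24576*1/8 + 1301/6144*1/4 + 89/384*1/16 + 1535/8192*3/8 = 18071/98304
d_4 = (X=49423/131072, Y=3431/16384, Z=90319/393216, W=18071/98304)

Answer: 49423/131072 3431/16384 90319/393216 18071/98304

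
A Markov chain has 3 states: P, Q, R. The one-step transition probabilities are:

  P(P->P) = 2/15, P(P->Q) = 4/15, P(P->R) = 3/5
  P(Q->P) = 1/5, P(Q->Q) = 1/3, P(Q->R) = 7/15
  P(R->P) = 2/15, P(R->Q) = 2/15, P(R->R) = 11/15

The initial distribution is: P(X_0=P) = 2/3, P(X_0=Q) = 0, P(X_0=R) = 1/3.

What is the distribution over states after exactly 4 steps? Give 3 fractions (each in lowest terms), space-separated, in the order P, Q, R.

Answer: 22196/151875 1076/5625 100627/151875

Derivation:
Propagating the distribution step by step (d_{t+1} = d_t * P):
d_0 = (P=2/3, Q=0, R=1/3)
  d_1[P] = 2/3*2/15 + 0*1/5 + 1/3*2/15 = 2/15
  d_1[Q] = 2/3*4/15 + 0*1/3 + 1/3*2/15 = 2/9
  d_1[R] = 2/3*3/5 + 0*7/15 + 1/3*11/15 = 29/45
d_1 = (P=2/15, Q=2/9, R=29/45)
  d_2[P] = 2/15*2/15 + 2/9*1/5 + 29/45*2/15 = 4/27
  d_2[Q] = 2/15*4/15 + 2/9*1/3 + 29/45*2/15 = 44/225
  d_2[R] = 2/15*3/5 + 2/9*7/15 + 29/45*11/15 = 443/675
d_2 = (P=4/27, Q=44/225, R=443/675)
  d_3[P] = 4/27*2/15 + 44/225*1/5 + 443/675*2/15 = 494/3375
  d_3[Q] = 4/27*4/15 + 44/225*1/3 + 443/675*2/15 = 1946/10125
  d_3[R] = 4/27*3/5 + 44/225*7/15 + 443/675*11/15 = 6697/10125
d_3 = (P=494/3375, Q=1946/10125, R=6697/10125)
  d_4[P] = 494/3375*2/15 + 1946/10125*1/5 + 6697/10125*2/15 = 22196/151875
  d_4[Q] = 494/3375*4/15 + 1946/10125*1/3 + 6697/10125*2/15 = 1076/5625
  d_4[R] = 494/3375*3/5 + 1946/10125*7/15 + 6697/10125*11/15 = 100627/151875
d_4 = (P=22196/151875, Q=1076/5625, R=100627/151875)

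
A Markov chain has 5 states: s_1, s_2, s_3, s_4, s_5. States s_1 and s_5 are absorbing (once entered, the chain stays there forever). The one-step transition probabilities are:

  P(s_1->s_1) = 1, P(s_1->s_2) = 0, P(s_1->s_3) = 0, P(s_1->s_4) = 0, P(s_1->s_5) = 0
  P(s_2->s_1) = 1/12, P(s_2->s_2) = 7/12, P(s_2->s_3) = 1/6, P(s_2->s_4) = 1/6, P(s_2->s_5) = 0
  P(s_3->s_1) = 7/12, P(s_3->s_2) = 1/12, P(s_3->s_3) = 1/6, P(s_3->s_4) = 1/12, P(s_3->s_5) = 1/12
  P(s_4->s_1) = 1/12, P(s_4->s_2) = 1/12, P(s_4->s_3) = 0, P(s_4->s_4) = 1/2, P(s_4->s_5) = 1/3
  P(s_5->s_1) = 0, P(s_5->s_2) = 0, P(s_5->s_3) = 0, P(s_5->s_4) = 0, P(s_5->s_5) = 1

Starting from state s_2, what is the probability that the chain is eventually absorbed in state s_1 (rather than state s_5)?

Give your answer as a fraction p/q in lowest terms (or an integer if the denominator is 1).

Answer: 83/133

Derivation:
Let a_i = P(absorbed in s_1 | start in state i).
Boundary conditions: a_s_1 = 1, a_s_5 = 0.
For each transient state i, a_i = sum_j P(i->j) * a_j:
  a_s_2 = 1/12*a_s_1 + 7/12*a_s_2 + 1/6*a_s_3 + 1/6*a_s_4 + 0*a_s_5
  a_s_3 = 7/12*a_s_1 + 1/12*a_s_2 + 1/6*a_s_3 + 1/12*a_s_4 + 1/12*a_s_5
  a_s_4 = 1/12*a_s_1 + 1/12*a_s_2 + 0*a_s_3 + 1/2*a_s_4 + 1/3*a_s_5

Substituting a_s_1 = 1 and a_s_5 = 0, rearrange to (I - Q) a = r where r[i] = P(i -> s_1):
  [5/12, -1/6, -1/6] . (a_s_2, a_s_3, a_s_4) = 1/12
  [-1/12, 5/6, -1/12] . (a_s_2, a_s_3, a_s_4) = 7/12
  [-1/12, 0, 1/2] . (a_s_2, a_s_3, a_s_4) = 1/12

Solving yields:
  a_s_2 = 83/133
  a_s_3 = 15/19
  a_s_4 = 36/133

Starting state is s_2, so the absorption probability is a_s_2 = 83/133.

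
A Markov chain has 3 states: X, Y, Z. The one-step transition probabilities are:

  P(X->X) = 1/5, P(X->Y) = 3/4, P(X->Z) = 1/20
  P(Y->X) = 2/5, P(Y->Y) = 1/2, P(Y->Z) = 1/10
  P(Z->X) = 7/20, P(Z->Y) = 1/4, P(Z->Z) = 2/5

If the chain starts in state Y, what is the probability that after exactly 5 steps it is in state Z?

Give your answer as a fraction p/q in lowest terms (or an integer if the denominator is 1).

Computing P^5 by repeated multiplication:
P^1 =
  X: [1/5, 3/4, 1/20]
  Y: [2/5, 1/2, 1/10]
  Z: [7/20, 1/4, 2/5]
P^2 =
  X: [143/400, 43/80, 21/200]
  Y: [63/200, 23/40, 11/100]
  Z: [31/100, 39/80, 81/400]
P^3 =
  X: [1293/4000, 901/1600, 909/8000]
  Y: [663/2000, 441/800, 469/4000]
  Z: [2623/8000, 843/1600, 581/4000]
P^4 =
  X: [52747/160000, 17677/32000, 4717/40000]
  Y: [26227/80000, 8857/16000, 593/5000]
  Z: [26173/80000, 17461/32000, 20349/160000]
P^5 =
  X: [32817/100000, 353879/640000, 380461/3200000]
  Y: [131401/400000, 176739/320000, 190701/1600000]
  Z: [1050267/3200000, 351997/640000, 97437/800000]

(P^5)[Y -> Z] = 190701/1600000

Answer: 190701/1600000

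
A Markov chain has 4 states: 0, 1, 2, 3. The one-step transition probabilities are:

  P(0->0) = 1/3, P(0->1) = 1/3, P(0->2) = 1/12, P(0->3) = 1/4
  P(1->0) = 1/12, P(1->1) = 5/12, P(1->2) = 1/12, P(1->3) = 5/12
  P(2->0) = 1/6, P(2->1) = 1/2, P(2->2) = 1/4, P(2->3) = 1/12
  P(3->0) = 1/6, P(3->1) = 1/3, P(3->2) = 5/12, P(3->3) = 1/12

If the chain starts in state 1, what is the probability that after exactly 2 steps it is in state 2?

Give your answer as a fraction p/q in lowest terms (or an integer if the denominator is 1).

Computing P^2 by repeated multiplication:
P^1 =
  0: [1/3, 1/3, 1/12, 1/4]
  1: [1/12, 5/12, 1/12, 5/12]
  2: [1/6, 1/2, 1/4, 1/12]
  3: [1/6, 1/3, 5/12, 1/12]
P^2 =
  0: [7/36, 3/8, 13/72, 1/4]
  1: [7/48, 55/144, 17/72, 17/72]
  2: [11/72, 5/12, 11/72, 5/18]
  3: [1/6, 31/72, 13/72, 2/9]

(P^2)[1 -> 2] = 17/72

Answer: 17/72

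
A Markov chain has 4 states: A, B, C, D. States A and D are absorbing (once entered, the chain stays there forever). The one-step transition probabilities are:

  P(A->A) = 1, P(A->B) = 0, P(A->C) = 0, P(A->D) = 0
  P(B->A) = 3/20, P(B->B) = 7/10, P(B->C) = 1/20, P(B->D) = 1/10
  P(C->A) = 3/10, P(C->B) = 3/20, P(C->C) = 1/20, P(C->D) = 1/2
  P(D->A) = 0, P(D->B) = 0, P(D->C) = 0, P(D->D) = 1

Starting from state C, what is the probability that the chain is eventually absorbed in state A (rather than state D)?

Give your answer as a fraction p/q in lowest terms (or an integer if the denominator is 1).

Answer: 15/37

Derivation:
Let a_i = P(absorbed in A | start in state i).
Boundary conditions: a_A = 1, a_D = 0.
For each transient state i, a_i = sum_j P(i->j) * a_j:
  a_B = 3/20*a_A + 7/10*a_B + 1/20*a_C + 1/10*a_D
  a_C = 3/10*a_A + 3/20*a_B + 1/20*a_C + 1/2*a_D

Substituting a_A = 1 and a_D = 0, rearrange to (I - Q) a = r where r[i] = P(i -> A):
  [3/10, -1/20] . (a_B, a_C) = 3/20
  [-3/20, 19/20] . (a_B, a_C) = 3/10

Solving yields:
  a_B = 21/37
  a_C = 15/37

Starting state is C, so the absorption probability is a_C = 15/37.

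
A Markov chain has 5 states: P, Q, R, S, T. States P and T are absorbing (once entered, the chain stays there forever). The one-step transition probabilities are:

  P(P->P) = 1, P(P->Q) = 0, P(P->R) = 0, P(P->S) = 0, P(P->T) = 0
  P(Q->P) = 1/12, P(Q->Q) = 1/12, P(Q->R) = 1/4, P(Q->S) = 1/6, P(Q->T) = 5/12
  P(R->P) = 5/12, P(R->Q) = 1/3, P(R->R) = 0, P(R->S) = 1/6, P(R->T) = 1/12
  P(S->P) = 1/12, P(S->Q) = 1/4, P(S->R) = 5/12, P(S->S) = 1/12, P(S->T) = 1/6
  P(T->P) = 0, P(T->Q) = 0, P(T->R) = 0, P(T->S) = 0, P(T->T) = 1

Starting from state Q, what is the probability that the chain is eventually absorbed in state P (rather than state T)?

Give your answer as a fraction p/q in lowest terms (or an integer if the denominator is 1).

Let a_i = P(absorbed in P | start in state i).
Boundary conditions: a_P = 1, a_T = 0.
For each transient state i, a_i = sum_j P(i->j) * a_j:
  a_Q = 1/12*a_P + 1/12*a_Q + 1/4*a_R + 1/6*a_S + 5/12*a_T
  a_R = 5/12*a_P + 1/3*a_Q + 0*a_R + 1/6*a_S + 1/12*a_T
  a_S = 1/12*a_P + 1/4*a_Q + 5/12*a_R + 1/12*a_S + 1/6*a_T

Substituting a_P = 1 and a_T = 0, rearrange to (I - Q) a = r where r[i] = P(i -> P):
  [11/12, -1/4, -1/6] . (a_Q, a_R, a_S) = 1/12
  [-1/3, 1, -1/6] . (a_Q, a_R, a_S) = 5/12
  [-1/4, -5/12, 11/12] . (a_Q, a_R, a_S) = 1/12

Solving yields:
  a_Q = 367/1080
  a_R = 131/216
  a_S = 62/135

Starting state is Q, so the absorption probability is a_Q = 367/1080.

Answer: 367/1080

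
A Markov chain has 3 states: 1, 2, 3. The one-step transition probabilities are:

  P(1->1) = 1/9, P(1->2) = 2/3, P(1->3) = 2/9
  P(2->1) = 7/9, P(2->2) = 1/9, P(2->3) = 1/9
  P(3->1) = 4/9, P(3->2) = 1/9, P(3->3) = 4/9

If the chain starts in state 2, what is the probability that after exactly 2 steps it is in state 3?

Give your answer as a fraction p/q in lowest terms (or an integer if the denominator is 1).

Computing P^2 by repeated multiplication:
P^1 =
  1: [1/9, 2/3, 2/9]
  2: [7/9, 1/9, 1/9]
  3: [4/9, 1/9, 4/9]
P^2 =
  1: [17/27, 14/81, 16/81]
  2: [2/9, 44/81, 19/81]
  3: [1/3, 29/81, 25/81]

(P^2)[2 -> 3] = 19/81

Answer: 19/81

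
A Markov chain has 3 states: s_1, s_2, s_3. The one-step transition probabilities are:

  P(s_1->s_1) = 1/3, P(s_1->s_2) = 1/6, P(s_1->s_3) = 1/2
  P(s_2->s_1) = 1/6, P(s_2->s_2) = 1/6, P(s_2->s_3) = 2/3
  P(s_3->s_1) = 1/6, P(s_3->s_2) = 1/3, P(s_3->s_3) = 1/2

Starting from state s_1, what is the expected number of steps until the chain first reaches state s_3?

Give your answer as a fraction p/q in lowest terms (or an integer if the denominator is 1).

Answer: 36/19

Derivation:
Let h_i = expected steps to first reach s_3 from state i.
Boundary: h_s_3 = 0.
First-step equations for the other states:
  h_s_1 = 1 + 1/3*h_s_1 + 1/6*h_s_2 + 1/2*h_s_3
  h_s_2 = 1 + 1/6*h_s_1 + 1/6*h_s_2 + 2/3*h_s_3

Substituting h_s_3 = 0 and rearranging gives the linear system (I - Q) h = 1:
  [2/3, -1/6] . (h_s_1, h_s_2) = 1
  [-1/6, 5/6] . (h_s_1, h_s_2) = 1

Solving yields:
  h_s_1 = 36/19
  h_s_2 = 30/19

Starting state is s_1, so the expected hitting time is h_s_1 = 36/19.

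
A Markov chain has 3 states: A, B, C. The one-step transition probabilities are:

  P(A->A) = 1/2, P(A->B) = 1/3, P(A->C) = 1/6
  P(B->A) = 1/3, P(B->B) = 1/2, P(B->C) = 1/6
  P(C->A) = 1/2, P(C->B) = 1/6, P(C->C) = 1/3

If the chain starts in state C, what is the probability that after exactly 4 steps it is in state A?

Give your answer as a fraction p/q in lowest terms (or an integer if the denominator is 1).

Answer: 191/432

Derivation:
Computing P^4 by repeated multiplication:
P^1 =
  A: [1/2, 1/3, 1/6]
  B: [1/3, 1/2, 1/6]
  C: [1/2, 1/6, 1/3]
P^2 =
  A: [4/9, 13/36, 7/36]
  B: [5/12, 7/18, 7/36]
  C: [17/36, 11/36, 2/9]
P^3 =
  A: [95/216, 13/36, 43/216]
  B: [47/108, 79/216, 43/216]
  C: [97/216, 25/72, 11/54]
P^4 =
  A: [95/216, 467/1296, 259/1296]
  B: [569/1296, 13/36, 259/1296]
  C: [191/432, 463/1296, 65/324]

(P^4)[C -> A] = 191/432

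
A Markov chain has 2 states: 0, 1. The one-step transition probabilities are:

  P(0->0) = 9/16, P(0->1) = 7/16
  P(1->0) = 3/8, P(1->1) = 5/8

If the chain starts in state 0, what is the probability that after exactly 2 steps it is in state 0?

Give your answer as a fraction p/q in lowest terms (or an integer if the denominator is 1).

Answer: 123/256

Derivation:
Computing P^2 by repeated multiplication:
P^1 =
  0: [9/16, 7/16]
  1: [3/8, 5/8]
P^2 =
  0: [123/256, 133/256]
  1: [57/128, 71/128]

(P^2)[0 -> 0] = 123/256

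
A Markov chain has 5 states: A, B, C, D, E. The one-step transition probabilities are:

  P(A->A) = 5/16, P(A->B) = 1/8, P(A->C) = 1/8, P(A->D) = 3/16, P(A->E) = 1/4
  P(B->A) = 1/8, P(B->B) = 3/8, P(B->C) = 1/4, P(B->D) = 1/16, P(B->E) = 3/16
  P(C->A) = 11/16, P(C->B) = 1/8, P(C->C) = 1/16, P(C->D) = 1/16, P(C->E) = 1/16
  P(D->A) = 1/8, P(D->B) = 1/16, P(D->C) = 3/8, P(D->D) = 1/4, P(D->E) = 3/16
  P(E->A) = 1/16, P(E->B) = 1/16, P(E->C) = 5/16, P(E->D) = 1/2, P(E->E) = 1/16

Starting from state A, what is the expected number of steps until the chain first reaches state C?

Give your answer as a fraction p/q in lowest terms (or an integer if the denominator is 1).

Answer: 54784/13071

Derivation:
Let h_i = expected steps to first reach C from state i.
Boundary: h_C = 0.
First-step equations for the other states:
  h_A = 1 + 5/16*h_A + 1/8*h_B + 1/8*h_C + 3/16*h_D + 1/4*h_E
  h_B = 1 + 1/8*h_A + 3/8*h_B + 1/4*h_C + 1/16*h_D + 3/16*h_E
  h_D = 1 + 1/8*h_A + 1/16*h_B + 3/8*h_C + 1/4*h_D + 3/16*h_E
  h_E = 1 + 1/16*h_A + 1/16*h_B + 5/16*h_C + 1/2*h_D + 1/16*h_E

Substituting h_C = 0 and rearranging gives the linear system (I - Q) h = 1:
  [11/16, -1/8, -3/16, -1/4] . (h_A, h_B, h_D, h_E) = 1
  [-1/8, 5/8, -1/16, -3/16] . (h_A, h_B, h_D, h_E) = 1
  [-1/8, -1/16, 3/4, -3/16] . (h_A, h_B, h_D, h_E) = 1
  [-1/16, -1/16, -1/2, 15/16] . (h_A, h_B, h_D, h_E) = 1

Solving yields:
  h_A = 54784/13071
  h_B = 48880/13071
  h_D = 41360/13071
  h_E = 14304/4357

Starting state is A, so the expected hitting time is h_A = 54784/13071.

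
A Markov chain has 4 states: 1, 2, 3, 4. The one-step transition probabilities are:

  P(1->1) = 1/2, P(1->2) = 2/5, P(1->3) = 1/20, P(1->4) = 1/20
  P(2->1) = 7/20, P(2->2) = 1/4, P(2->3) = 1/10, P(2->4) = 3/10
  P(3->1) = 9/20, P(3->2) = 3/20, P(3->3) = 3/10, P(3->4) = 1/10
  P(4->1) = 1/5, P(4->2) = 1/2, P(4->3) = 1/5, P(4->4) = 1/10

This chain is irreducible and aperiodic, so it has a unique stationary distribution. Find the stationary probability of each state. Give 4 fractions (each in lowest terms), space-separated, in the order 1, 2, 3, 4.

Answer: 325/813 363/1084 385/3252 239/1626

Derivation:
The stationary distribution satisfies pi = pi * P, i.e.:
  pi_1 = 1/2*pi_1 + 7/20*pi_2 + 9/20*pi_3 + 1/5*pi_4
  pi_2 = 2/5*pi_1 + 1/4*pi_2 + 3/20*pi_3 + 1/2*pi_4
  pi_3 = 1/20*pi_1 + 1/10*pi_2 + 3/10*pi_3 + 1/5*pi_4
  pi_4 = 1/20*pi_1 + 3/10*pi_2 + 1/10*pi_3 + 1/10*pi_4
with normalization: pi_1 + pi_2 + pi_3 + pi_4 = 1.

Using the first 3 balance equations plus normalization, the linear system A*pi = b is:
  [-1/2, 7/20, 9/20, 1/5] . pi = 0
  [2/5, -3/4, 3/20, 1/2] . pi = 0
  [1/20, 1/10, -7/10, 1/5] . pi = 0
  [1, 1, 1, 1] . pi = 1

Solving yields:
  pi_1 = 325/813
  pi_2 = 363/1084
  pi_3 = 385/3252
  pi_4 = 239/1626

Verification (pi * P):
  325/813*1/2 + 363/1084*7/20 + 385/3252*9/20 + 239/1626*1/5 = 325/813 = pi_1  (ok)
  325/813*2/5 + 363/1084*1/4 + 385/3252*3/20 + 239/1626*1/2 = 363/1084 = pi_2  (ok)
  325/813*1/20 + 363/1084*1/10 + 385/3252*3/10 + 239/1626*1/5 = 385/3252 = pi_3  (ok)
  325/813*1/20 + 363/1084*3/10 + 385/3252*1/10 + 239/1626*1/10 = 239/1626 = pi_4  (ok)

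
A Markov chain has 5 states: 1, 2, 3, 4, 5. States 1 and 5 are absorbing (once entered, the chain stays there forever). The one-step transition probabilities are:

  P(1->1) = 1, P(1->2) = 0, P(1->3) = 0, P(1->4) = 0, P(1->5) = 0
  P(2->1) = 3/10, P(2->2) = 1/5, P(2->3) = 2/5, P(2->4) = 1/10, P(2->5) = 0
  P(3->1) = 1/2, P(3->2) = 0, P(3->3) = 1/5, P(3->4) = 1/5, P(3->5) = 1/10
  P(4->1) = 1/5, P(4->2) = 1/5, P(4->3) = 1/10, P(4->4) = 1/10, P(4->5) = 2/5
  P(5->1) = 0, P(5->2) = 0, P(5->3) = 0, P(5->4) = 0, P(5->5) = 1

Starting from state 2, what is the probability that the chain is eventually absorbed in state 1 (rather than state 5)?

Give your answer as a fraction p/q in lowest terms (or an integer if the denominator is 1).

Let a_i = P(absorbed in 1 | start in state i).
Boundary conditions: a_1 = 1, a_5 = 0.
For each transient state i, a_i = sum_j P(i->j) * a_j:
  a_2 = 3/10*a_1 + 1/5*a_2 + 2/5*a_3 + 1/10*a_4 + 0*a_5
  a_3 = 1/2*a_1 + 0*a_2 + 1/5*a_3 + 1/5*a_4 + 1/10*a_5
  a_4 = 1/5*a_1 + 1/5*a_2 + 1/10*a_3 + 1/10*a_4 + 2/5*a_5

Substituting a_1 = 1 and a_5 = 0, rearrange to (I - Q) a = r where r[i] = P(i -> 1):
  [4/5, -2/5, -1/10] . (a_2, a_3, a_4) = 3/10
  [0, 4/5, -1/5] . (a_2, a_3, a_4) = 1/2
  [-1/5, -1/10, 9/10] . (a_2, a_3, a_4) = 1/5

Solving yields:
  a_2 = 427/528
  a_3 = 197/264
  a_4 = 16/33

Starting state is 2, so the absorption probability is a_2 = 427/528.

Answer: 427/528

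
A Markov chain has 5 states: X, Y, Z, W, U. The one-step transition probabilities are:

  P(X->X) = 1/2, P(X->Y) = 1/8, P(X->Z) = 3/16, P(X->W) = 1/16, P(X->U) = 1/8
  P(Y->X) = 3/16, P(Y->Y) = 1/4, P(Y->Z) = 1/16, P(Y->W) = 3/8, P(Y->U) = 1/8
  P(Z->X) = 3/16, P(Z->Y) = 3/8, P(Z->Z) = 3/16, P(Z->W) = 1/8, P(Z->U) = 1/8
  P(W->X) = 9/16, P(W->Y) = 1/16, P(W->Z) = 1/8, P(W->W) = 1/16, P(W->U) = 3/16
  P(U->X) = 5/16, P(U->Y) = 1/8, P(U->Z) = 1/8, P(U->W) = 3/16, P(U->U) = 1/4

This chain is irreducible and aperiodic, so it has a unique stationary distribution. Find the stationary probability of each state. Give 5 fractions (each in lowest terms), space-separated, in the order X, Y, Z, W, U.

The stationary distribution satisfies pi = pi * P, i.e.:
  pi_X = 1/2*pi_X + 3/16*pi_Y + 3/16*pi_Z + 9/16*pi_W + 5/16*pi_U
  pi_Y = 1/8*pi_X + 1/4*pi_Y + 3/8*pi_Z + 1/16*pi_W + 1/8*pi_U
  pi_Z = 3/16*pi_X + 1/16*pi_Y + 3/16*pi_Z + 1/8*pi_W + 1/8*pi_U
  pi_W = 1/16*pi_X + 3/8*pi_Y + 1/8*pi_Z + 1/16*pi_W + 3/16*pi_U
  pi_U = 1/8*pi_X + 1/8*pi_Y + 1/8*pi_Z + 3/16*pi_W + 1/4*pi_U
with normalization: pi_X + pi_Y + pi_Z + pi_W + pi_U = 1.

Using the first 4 balance equations plus normalization, the linear system A*pi = b is:
  [-1/2, 3/16, 3/16, 9/16, 5/16] . pi = 0
  [1/8, -3/4, 3/8, 1/16, 1/8] . pi = 0
  [3/16, 1/16, -13/16, 1/8, 1/8] . pi = 0
  [1/16, 3/8, 1/8, -15/16, 3/16] . pi = 0
  [1, 1, 1, 1, 1] . pi = 1

Solving yields:
  pi_X = 10087/26553
  pi_Y = 4633/26553
  pi_Z = 3904/26553
  pi_W = 3860/26553
  pi_U = 4069/26553

Verification (pi * P):
  10087/26553*1/2 + 4633/26553*3/16 + 3904/26553*3/16 + 3860/26553*9/16 + 4069/26553*5/16 = 10087/26553 = pi_X  (ok)
  10087/26553*1/8 + 4633/26553*1/4 + 3904/26553*3/8 + 3860/26553*1/16 + 4069/26553*1/8 = 4633/26553 = pi_Y  (ok)
  10087/26553*3/16 + 4633/26553*1/16 + 3904/26553*3/16 + 3860/26553*1/8 + 4069/26553*1/8 = 3904/26553 = pi_Z  (ok)
  10087/26553*1/16 + 4633/26553*3/8 + 3904/26553*1/8 + 3860/26553*1/16 + 4069/26553*3/16 = 3860/26553 = pi_W  (ok)
  10087/26553*1/8 + 4633/26553*1/8 + 3904/26553*1/8 + 3860/26553*3/16 + 4069/26553*1/4 = 4069/26553 = pi_U  (ok)

Answer: 10087/26553 4633/26553 3904/26553 3860/26553 4069/26553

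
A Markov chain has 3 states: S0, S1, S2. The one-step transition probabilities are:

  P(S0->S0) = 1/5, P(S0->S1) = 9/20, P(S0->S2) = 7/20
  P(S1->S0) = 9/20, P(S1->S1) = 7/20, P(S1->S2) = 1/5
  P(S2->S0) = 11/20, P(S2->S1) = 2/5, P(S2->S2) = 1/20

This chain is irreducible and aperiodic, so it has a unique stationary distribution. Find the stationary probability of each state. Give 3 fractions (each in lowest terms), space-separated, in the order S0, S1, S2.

The stationary distribution satisfies pi = pi * P, i.e.:
  pi_S0 = 1/5*pi_S0 + 9/20*pi_S1 + 11/20*pi_S2
  pi_S1 = 9/20*pi_S0 + 7/20*pi_S1 + 2/5*pi_S2
  pi_S2 = 7/20*pi_S0 + 1/5*pi_S1 + 1/20*pi_S2
with normalization: pi_S0 + pi_S1 + pi_S2 = 1.

Using the first 2 balance equations plus normalization, the linear system A*pi = b is:
  [-4/5, 9/20, 11/20] . pi = 0
  [9/20, -13/20, 2/5] . pi = 0
  [1, 1, 1] . pi = 1

Solving yields:
  pi_S0 = 215/569
  pi_S1 = 227/569
  pi_S2 = 127/569

Verification (pi * P):
  215/569*1/5 + 227/569*9/20 + 127/569*11/20 = 215/569 = pi_S0  (ok)
  215/569*9/20 + 227/569*7/20 + 127/569*2/5 = 227/569 = pi_S1  (ok)
  215/569*7/20 + 227/569*1/5 + 127/569*1/20 = 127/569 = pi_S2  (ok)

Answer: 215/569 227/569 127/569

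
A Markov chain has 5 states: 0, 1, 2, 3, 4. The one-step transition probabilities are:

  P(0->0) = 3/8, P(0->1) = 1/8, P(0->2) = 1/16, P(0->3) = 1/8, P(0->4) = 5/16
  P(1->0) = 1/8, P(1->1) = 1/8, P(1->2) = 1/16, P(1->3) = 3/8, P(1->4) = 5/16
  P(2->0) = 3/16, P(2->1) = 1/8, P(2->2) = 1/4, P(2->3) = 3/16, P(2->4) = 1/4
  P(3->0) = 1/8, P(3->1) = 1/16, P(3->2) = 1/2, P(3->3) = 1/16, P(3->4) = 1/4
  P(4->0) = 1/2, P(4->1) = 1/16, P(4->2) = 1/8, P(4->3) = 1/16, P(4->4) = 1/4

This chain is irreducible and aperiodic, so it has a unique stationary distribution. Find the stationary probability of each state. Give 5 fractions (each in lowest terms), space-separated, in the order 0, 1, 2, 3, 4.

The stationary distribution satisfies pi = pi * P, i.e.:
  pi_0 = 3/8*pi_0 + 1/8*pi_1 + 3/16*pi_2 + 1/8*pi_3 + 1/2*pi_4
  pi_1 = 1/8*pi_0 + 1/8*pi_1 + 1/8*pi_2 + 1/16*pi_3 + 1/16*pi_4
  pi_2 = 1/16*pi_0 + 1/16*pi_1 + 1/4*pi_2 + 1/2*pi_3 + 1/8*pi_4
  pi_3 = 1/8*pi_0 + 3/8*pi_1 + 3/16*pi_2 + 1/16*pi_3 + 1/16*pi_4
  pi_4 = 5/16*pi_0 + 5/16*pi_1 + 1/4*pi_2 + 1/4*pi_3 + 1/4*pi_4
with normalization: pi_0 + pi_1 + pi_2 + pi_3 + pi_4 = 1.

Using the first 4 balance equations plus normalization, the linear system A*pi = b is:
  [-5/8, 1/8, 3/16, 1/8, 1/2] . pi = 0
  [1/8, -7/8, 1/8, 1/16, 1/16] . pi = 0
  [1/16, 1/16, -3/4, 1/2, 1/8] . pi = 0
  [1/8, 3/8, 3/16, -15/16, 1/16] . pi = 0
  [1, 1, 1, 1, 1] . pi = 1

Solving yields:
  pi_0 = 9407/29492
  pi_1 = 29/292
  pi_2 = 1259/7373
  pi_3 = 994/7373
  pi_4 = 2036/7373

Verification (pi * P):
  9407/29492*3/8 + 29/292*1/8 + 1259/7373*3/16 + 994/7373*1/8 + 2036/7373*1/2 = 9407/29492 = pi_0  (ok)
  9407/29492*1/8 + 29/292*1/8 + 1259/7373*1/8 + 994/7373*1/16 + 2036/7373*1/16 = 29/292 = pi_1  (ok)
  9407/29492*1/16 + 29/292*1/16 + 1259/7373*1/4 + 994/7373*1/2 + 2036/7373*1/8 = 1259/7373 = pi_2  (ok)
  9407/29492*1/8 + 29/292*3/8 + 1259/7373*3/16 + 994/7373*1/16 + 2036/7373*1/16 = 994/7373 = pi_3  (ok)
  9407/29492*5/16 + 29/292*5/16 + 1259/7373*1/4 + 994/7373*1/4 + 2036/7373*1/4 = 2036/7373 = pi_4  (ok)

Answer: 9407/29492 29/292 1259/7373 994/7373 2036/7373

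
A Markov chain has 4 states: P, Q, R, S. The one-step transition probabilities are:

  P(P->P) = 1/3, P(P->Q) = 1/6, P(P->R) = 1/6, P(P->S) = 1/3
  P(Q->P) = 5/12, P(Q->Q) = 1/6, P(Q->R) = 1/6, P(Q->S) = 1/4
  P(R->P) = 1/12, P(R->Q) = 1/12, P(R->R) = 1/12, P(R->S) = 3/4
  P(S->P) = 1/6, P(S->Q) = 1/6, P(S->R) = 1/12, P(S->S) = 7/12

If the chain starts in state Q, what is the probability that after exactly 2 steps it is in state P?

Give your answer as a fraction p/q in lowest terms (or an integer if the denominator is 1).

Computing P^2 by repeated multiplication:
P^1 =
  P: [1/3, 1/6, 1/6, 1/3]
  Q: [5/12, 1/6, 1/6, 1/4]
  R: [1/12, 1/12, 1/12, 3/4]
  S: [1/6, 1/6, 1/12, 7/12]
P^2 =
  P: [1/4, 11/72, 1/8, 17/36]
  Q: [19/72, 11/72, 19/144, 65/144]
  R: [7/36, 23/144, 7/72, 79/144]
  S: [11/48, 23/144, 1/9, 1/2]

(P^2)[Q -> P] = 19/72

Answer: 19/72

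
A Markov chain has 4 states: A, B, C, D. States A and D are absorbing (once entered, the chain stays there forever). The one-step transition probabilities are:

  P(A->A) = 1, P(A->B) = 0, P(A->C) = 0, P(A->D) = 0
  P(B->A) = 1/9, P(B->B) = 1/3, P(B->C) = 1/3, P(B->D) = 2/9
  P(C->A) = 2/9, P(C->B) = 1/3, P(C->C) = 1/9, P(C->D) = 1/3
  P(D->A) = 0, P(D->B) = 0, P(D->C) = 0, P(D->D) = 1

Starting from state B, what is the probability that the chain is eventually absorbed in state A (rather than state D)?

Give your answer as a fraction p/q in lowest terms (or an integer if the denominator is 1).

Answer: 14/39

Derivation:
Let a_i = P(absorbed in A | start in state i).
Boundary conditions: a_A = 1, a_D = 0.
For each transient state i, a_i = sum_j P(i->j) * a_j:
  a_B = 1/9*a_A + 1/3*a_B + 1/3*a_C + 2/9*a_D
  a_C = 2/9*a_A + 1/3*a_B + 1/9*a_C + 1/3*a_D

Substituting a_A = 1 and a_D = 0, rearrange to (I - Q) a = r where r[i] = P(i -> A):
  [2/3, -1/3] . (a_B, a_C) = 1/9
  [-1/3, 8/9] . (a_B, a_C) = 2/9

Solving yields:
  a_B = 14/39
  a_C = 5/13

Starting state is B, so the absorption probability is a_B = 14/39.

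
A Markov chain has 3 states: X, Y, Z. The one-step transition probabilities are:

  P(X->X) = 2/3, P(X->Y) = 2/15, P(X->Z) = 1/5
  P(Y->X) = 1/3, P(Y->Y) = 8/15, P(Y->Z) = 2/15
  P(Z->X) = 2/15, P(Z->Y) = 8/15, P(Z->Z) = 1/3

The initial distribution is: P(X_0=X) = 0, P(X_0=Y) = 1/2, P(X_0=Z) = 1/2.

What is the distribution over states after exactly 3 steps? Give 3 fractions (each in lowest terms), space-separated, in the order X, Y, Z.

Propagating the distribution step by step (d_{t+1} = d_t * P):
d_0 = (X=0, Y=1/2, Z=1/2)
  d_1[X] = 0*2/3 + 1/2*1/3 + 1/2*2/15 = 7/30
  d_1[Y] = 0*2/15 + 1/2*8/15 + 1/2*8/15 = 8/15
  d_1[Z] = 0*1/5 + 1/2*2/15 + 1/2*1/3 = 7/30
d_1 = (X=7/30, Y=8/15, Z=7/30)
  d_2[X] = 7/30*2/3 + 8/15*1/3 + 7/30*2/15 = 82/225
  d_2[Y] = 7/30*2/15 + 8/15*8/15 + 7/30*8/15 = 11/25
  d_2[Z] = 7/30*1/5 + 8/15*2/15 + 7/30*1/3 = 44/225
d_2 = (X=82/225, Y=11/25, Z=44/225)
  d_3[X] = 82/225*2/3 + 11/25*1/3 + 44/225*2/15 = 1403/3375
  d_3[Y] = 82/225*2/15 + 11/25*8/15 + 44/225*8/15 = 436/1125
  d_3[Z] = 82/225*1/5 + 11/25*2/15 + 44/225*1/3 = 664/3375
d_3 = (X=1403/3375, Y=436/1125, Z=664/3375)

Answer: 1403/3375 436/1125 664/3375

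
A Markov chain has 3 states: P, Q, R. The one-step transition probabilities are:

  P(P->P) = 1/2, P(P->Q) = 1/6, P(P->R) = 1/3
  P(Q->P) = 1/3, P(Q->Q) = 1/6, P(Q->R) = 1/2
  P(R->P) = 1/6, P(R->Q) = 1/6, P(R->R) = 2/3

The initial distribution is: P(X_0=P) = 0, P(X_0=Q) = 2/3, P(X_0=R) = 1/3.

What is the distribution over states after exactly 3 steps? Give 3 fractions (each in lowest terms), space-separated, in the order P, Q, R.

Answer: 47/162 1/6 44/81

Derivation:
Propagating the distribution step by step (d_{t+1} = d_t * P):
d_0 = (P=0, Q=2/3, R=1/3)
  d_1[P] = 0*1/2 + 2/3*1/3 + 1/3*1/6 = 5/18
  d_1[Q] = 0*1/6 + 2/3*1/6 + 1/3*1/6 = 1/6
  d_1[R] = 0*1/3 + 2/3*1/2 + 1/3*2/3 = 5/9
d_1 = (P=5/18, Q=1/6, R=5/9)
  d_2[P] = 5/18*1/2 + 1/6*1/3 + 5/9*1/6 = 31/108
  d_2[Q] = 5/18*1/6 + 1/6*1/6 + 5/9*1/6 = 1/6
  d_2[R] = 5/18*1/3 + 1/6*1/2 + 5/9*2/3 = 59/108
d_2 = (P=31/108, Q=1/6, R=59/108)
  d_3[P] = 31/108*1/2 + 1/6*1/3 + 59/108*1/6 = 47/162
  d_3[Q] = 31/108*1/6 + 1/6*1/6 + 59/108*1/6 = 1/6
  d_3[R] = 31/108*1/3 + 1/6*1/2 + 59/108*2/3 = 44/81
d_3 = (P=47/162, Q=1/6, R=44/81)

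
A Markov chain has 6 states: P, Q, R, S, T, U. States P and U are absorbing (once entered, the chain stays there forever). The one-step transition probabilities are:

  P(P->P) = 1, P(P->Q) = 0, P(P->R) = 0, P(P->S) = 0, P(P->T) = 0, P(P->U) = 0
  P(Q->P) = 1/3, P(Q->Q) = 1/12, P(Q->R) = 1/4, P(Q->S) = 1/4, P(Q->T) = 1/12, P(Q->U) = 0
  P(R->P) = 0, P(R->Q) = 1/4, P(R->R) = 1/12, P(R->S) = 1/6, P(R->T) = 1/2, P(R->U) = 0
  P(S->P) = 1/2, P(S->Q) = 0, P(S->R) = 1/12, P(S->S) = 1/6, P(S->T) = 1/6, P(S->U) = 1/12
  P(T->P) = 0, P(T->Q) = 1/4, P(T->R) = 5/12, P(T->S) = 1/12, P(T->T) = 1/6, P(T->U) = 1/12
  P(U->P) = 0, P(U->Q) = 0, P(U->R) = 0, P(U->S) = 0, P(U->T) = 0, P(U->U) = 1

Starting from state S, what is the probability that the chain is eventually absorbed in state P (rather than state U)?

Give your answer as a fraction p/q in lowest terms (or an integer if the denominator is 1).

Let a_i = P(absorbed in P | start in state i).
Boundary conditions: a_P = 1, a_U = 0.
For each transient state i, a_i = sum_j P(i->j) * a_j:
  a_Q = 1/3*a_P + 1/12*a_Q + 1/4*a_R + 1/4*a_S + 1/12*a_T + 0*a_U
  a_R = 0*a_P + 1/4*a_Q + 1/12*a_R + 1/6*a_S + 1/2*a_T + 0*a_U
  a_S = 1/2*a_P + 0*a_Q + 1/12*a_R + 1/6*a_S + 1/6*a_T + 1/12*a_U
  a_T = 0*a_P + 1/4*a_Q + 5/12*a_R + 1/12*a_S + 1/6*a_T + 1/12*a_U

Substituting a_P = 1 and a_U = 0, rearrange to (I - Q) a = r where r[i] = P(i -> P):
  [11/12, -1/4, -1/4, -1/12] . (a_Q, a_R, a_S, a_T) = 1/3
  [-1/4, 11/12, -1/6, -1/2] . (a_Q, a_R, a_S, a_T) = 0
  [0, -1/12, 5/6, -1/6] . (a_Q, a_R, a_S, a_T) = 1/2
  [-1/4, -5/12, -1/12, 5/6] . (a_Q, a_R, a_S, a_T) = 0

Solving yields:
  a_Q = 1654/1895
  a_R = 1502/1895
  a_S = 1568/1895
  a_T = 1404/1895

Starting state is S, so the absorption probability is a_S = 1568/1895.

Answer: 1568/1895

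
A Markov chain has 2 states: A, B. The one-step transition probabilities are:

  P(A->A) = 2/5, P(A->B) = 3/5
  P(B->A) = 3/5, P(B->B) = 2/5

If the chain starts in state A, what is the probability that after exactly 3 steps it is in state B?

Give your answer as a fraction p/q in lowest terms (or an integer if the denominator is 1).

Computing P^3 by repeated multiplication:
P^1 =
  A: [2/5, 3/5]
  B: [3/5, 2/5]
P^2 =
  A: [13/25, 12/25]
  B: [12/25, 13/25]
P^3 =
  A: [62/125, 63/125]
  B: [63/125, 62/125]

(P^3)[A -> B] = 63/125

Answer: 63/125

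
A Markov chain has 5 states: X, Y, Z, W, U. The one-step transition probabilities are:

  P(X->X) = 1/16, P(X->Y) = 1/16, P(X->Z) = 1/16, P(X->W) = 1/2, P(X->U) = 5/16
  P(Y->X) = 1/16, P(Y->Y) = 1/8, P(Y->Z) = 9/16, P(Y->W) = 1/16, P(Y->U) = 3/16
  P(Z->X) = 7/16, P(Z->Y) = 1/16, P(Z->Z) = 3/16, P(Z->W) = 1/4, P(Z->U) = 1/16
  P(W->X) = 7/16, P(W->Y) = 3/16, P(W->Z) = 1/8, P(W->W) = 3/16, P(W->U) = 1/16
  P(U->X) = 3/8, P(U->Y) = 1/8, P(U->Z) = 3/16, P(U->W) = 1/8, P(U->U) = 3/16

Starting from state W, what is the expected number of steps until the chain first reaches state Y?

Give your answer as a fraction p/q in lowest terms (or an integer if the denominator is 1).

Let h_i = expected steps to first reach Y from state i.
Boundary: h_Y = 0.
First-step equations for the other states:
  h_X = 1 + 1/16*h_X + 1/16*h_Y + 1/16*h_Z + 1/2*h_W + 5/16*h_U
  h_Z = 1 + 7/16*h_X + 1/16*h_Y + 3/16*h_Z + 1/4*h_W + 1/16*h_U
  h_W = 1 + 7/16*h_X + 3/16*h_Y + 1/8*h_Z + 3/16*h_W + 1/16*h_U
  h_U = 1 + 3/8*h_X + 1/8*h_Y + 3/16*h_Z + 1/8*h_W + 3/16*h_U

Substituting h_Y = 0 and rearranging gives the linear system (I - Q) h = 1:
  [15/16, -1/16, -1/2, -5/16] . (h_X, h_Z, h_W, h_U) = 1
  [-7/16, 13/16, -1/4, -1/16] . (h_X, h_Z, h_W, h_U) = 1
  [-7/16, -1/8, 13/16, -1/16] . (h_X, h_Z, h_W, h_U) = 1
  [-3/8, -3/16, -1/8, 13/16] . (h_X, h_Z, h_W, h_U) = 1

Solving yields:
  h_X = 41120/4613
  h_Z = 42432/4613
  h_W = 37440/4613
  h_U = 5744/659

Starting state is W, so the expected hitting time is h_W = 37440/4613.

Answer: 37440/4613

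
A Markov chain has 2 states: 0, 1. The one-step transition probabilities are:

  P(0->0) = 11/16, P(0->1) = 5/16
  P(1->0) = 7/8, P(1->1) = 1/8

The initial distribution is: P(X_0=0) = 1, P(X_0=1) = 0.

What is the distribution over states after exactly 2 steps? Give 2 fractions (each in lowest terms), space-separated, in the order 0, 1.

Answer: 191/256 65/256

Derivation:
Propagating the distribution step by step (d_{t+1} = d_t * P):
d_0 = (0=1, 1=0)
  d_1[0] = 1*11/16 + 0*7/8 = 11/16
  d_1[1] = 1*5/16 + 0*1/8 = 5/16
d_1 = (0=11/16, 1=5/16)
  d_2[0] = 11/16*11/16 + 5/16*7/8 = 191/256
  d_2[1] = 11/16*5/16 + 5/16*1/8 = 65/256
d_2 = (0=191/256, 1=65/256)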